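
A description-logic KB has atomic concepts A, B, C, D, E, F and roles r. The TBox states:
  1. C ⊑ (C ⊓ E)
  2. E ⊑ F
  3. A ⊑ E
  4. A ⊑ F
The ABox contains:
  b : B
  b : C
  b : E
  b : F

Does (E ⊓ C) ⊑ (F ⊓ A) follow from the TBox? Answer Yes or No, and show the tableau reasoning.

No

1. (E ⊓ C) ⊑ (F ⊓ A)  ⇔  ((E ⊓ C) ⊓ (¬F ⊔ ¬A)) unsat w.r.t. T
   apply at x₀: C⊑(C ⊓ E); E⊑F
   open: L(x₀) ⊇ {C, E, F, ¬A}
2. Hence (E ⊓ C) ⊑ (F ⊓ A): not entailed.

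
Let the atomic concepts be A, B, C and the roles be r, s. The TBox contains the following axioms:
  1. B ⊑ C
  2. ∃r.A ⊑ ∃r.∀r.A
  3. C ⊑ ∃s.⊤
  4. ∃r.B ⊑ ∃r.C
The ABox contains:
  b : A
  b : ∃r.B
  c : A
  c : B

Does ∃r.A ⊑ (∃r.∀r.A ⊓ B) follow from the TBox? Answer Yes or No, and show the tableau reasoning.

No

1. ∃r.A ⊑ (∃r.∀r.A ⊓ B)  ⇔  (∃r.A ⊓ (∀r.∃r.¬A ⊔ ¬B)) unsat w.r.t. T
   apply at x₀: ∃r.A⊑∃r.∀r.A
   open: L(x₀) ⊇ {¬B, ¬C, ∀r.¬B, ∃r.A, ∃r.∀r.A} (+ ∃-successors)
2. Hence ∃r.A ⊑ (∃r.∀r.A ⊓ B): not entailed.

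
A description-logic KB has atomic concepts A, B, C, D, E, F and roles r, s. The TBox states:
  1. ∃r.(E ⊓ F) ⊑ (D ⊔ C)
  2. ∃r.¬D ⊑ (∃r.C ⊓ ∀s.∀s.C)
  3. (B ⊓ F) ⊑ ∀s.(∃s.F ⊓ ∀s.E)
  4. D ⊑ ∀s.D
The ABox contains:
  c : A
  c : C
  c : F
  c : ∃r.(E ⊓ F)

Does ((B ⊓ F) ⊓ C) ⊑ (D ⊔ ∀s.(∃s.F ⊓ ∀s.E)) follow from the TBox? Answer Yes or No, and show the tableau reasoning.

1. ((B ⊓ F) ⊓ C) ⊑ (D ⊔ ∀s.(∃s.F ⊓ ∀s.E))  ⇔  (((B ⊓ F) ⊓ C) ⊓ (¬D ⊓ ∃s.(∀s.¬F ⊔ ∃s.¬E))) unsat w.r.t. T
   all branches close; clash {E, ¬E} at an ∃-successor
2. Hence ((B ⊓ F) ⊓ C) ⊑ (D ⊔ ∀s.(∃s.F ⊓ ∀s.E)): entailed.

Yes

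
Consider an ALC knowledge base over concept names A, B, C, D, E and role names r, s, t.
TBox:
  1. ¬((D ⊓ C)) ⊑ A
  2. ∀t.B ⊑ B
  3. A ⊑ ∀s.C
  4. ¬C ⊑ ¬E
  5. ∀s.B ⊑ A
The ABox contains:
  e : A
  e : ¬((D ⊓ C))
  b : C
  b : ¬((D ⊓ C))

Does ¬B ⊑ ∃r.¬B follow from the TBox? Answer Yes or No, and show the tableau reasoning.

1. ¬B ⊑ ∃r.¬B  ⇔  (¬B ⊓ ∀r.B) unsat w.r.t. T
   open: L(x₀) ⊇ {C, D, ¬A, ¬B, ∀r.B, …} (+ ∃-successors)
2. Hence ¬B ⊑ ∃r.¬B: not entailed.

No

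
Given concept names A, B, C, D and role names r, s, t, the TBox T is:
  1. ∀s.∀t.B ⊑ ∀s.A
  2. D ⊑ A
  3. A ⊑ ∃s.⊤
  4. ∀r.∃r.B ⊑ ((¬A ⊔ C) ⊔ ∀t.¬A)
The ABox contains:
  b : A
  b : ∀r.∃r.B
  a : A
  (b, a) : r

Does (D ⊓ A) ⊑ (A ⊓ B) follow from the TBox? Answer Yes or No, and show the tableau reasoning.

No

1. (D ⊓ A) ⊑ (A ⊓ B)  ⇔  ((D ⊓ A) ⊓ (¬A ⊔ ¬B)) unsat w.r.t. T
   apply at x₀: A⊑∃s.⊤
   open: L(x₀) ⊇ {A, D, ¬B, ∃r.∀r.¬B, ∃s.∃t.¬B, …} (+ ∃-successors)
2. Hence (D ⊓ A) ⊑ (A ⊓ B): not entailed.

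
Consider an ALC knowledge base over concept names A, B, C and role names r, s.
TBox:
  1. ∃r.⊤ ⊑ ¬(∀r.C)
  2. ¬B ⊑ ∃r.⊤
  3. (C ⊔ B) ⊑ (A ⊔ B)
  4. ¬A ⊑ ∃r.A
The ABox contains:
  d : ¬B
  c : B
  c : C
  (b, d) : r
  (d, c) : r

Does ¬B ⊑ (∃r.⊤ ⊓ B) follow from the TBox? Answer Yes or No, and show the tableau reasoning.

1. ¬B ⊑ (∃r.⊤ ⊓ B)  ⇔  (¬B ⊓ (∀r.⊥ ⊔ ¬B)) unsat w.r.t. T
   apply at x₀: ¬B⊑∃r.⊤
   open: L(x₀) ⊇ {A, ¬B, ¬C, ∃r.¬C, ∃r.⊤} (+ ∃-successors)
2. Hence ¬B ⊑ (∃r.⊤ ⊓ B): not entailed.

No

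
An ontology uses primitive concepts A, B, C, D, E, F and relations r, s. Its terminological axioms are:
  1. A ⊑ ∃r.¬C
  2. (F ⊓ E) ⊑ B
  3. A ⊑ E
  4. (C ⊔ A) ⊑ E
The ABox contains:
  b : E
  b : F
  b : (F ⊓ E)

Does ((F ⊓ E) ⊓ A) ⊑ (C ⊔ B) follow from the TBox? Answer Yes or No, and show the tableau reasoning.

1. ((F ⊓ E) ⊓ A) ⊑ (C ⊔ B)  ⇔  (((F ⊓ E) ⊓ A) ⊓ (¬C ⊓ ¬B)) unsat w.r.t. T
   all branches close; clash {B, ¬B} at x₀
2. Hence ((F ⊓ E) ⊓ A) ⊑ (C ⊔ B): entailed.

Yes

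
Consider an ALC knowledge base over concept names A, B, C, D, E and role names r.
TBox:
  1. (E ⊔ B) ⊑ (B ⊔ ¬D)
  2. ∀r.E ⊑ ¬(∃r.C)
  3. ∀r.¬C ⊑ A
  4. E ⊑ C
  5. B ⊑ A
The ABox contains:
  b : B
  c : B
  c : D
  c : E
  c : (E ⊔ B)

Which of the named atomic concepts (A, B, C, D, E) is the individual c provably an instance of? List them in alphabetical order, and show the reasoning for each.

{A, B, C, D, E}

1. c : A?  L(c) = {B, D, E, (E ⊔ B)} ∪ {¬A}
   clash {A, ¬A} at c — c ∈ A
2. c : B?  L(c) = {B, D, E, (E ⊔ B)} ∪ {¬B}
   clash {B, ¬B} at c — c ∈ B
3. c : C?  L(c) = {B, D, E, (E ⊔ B)} ∪ {¬C}
   clash {C, ¬C} at c — c ∈ C
4. c : D?  L(c) = {B, D, E, (E ⊔ B)} ∪ {¬D}
   clash {D, ¬D} at c — c ∈ D
5. c : E?  L(c) = {B, D, E, (E ⊔ B)} ∪ {¬E}
   clash {E, ¬E} at c — c ∈ E
6. Entailed for c: {A, B, C, D, E}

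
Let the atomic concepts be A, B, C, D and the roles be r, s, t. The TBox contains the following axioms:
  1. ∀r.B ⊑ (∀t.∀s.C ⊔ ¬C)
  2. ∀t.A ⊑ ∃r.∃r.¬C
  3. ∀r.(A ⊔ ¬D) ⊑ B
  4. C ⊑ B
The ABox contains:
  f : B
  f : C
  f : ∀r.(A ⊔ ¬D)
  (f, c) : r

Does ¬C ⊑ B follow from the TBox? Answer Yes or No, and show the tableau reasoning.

1. ¬C ⊑ B  ⇔  (¬C ⊓ ¬B) unsat w.r.t. T
   open: L(x₀) ⊇ {¬B, ¬C, ∃r.(¬A ⊓ D), ∃r.¬B, ∃t.¬A} (+ ∃-successors)
2. Hence ¬C ⊑ B: not entailed.

No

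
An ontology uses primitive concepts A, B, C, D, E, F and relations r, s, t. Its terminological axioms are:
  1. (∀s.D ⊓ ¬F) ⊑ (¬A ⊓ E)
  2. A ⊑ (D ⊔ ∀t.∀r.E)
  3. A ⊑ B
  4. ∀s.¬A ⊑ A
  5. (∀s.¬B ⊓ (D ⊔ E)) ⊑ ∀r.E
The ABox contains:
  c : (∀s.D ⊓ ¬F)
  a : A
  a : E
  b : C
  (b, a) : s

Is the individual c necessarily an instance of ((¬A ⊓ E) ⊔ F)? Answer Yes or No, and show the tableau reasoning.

1. c : ((¬A ⊓ E) ⊔ F)?  L(c) = {(∀s.D ⊓ ¬F)} ∪ {((A ⊔ ¬E) ⊓ ¬F)}
   clash {A, ¬A} at c — c ∈ ((¬A ⊓ E) ⊔ F)
2. Hence c : ((¬A ⊓ E) ⊔ F): entailed.

Yes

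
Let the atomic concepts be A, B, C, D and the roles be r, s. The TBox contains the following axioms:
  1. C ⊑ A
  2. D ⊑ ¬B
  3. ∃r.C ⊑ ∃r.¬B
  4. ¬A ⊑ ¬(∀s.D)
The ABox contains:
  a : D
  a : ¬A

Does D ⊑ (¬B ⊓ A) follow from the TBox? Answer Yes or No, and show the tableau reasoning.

1. D ⊑ (¬B ⊓ A)  ⇔  (D ⊓ (B ⊔ ¬A)) unsat w.r.t. T
   apply at x₀: D⊑¬B
   open: L(x₀) ⊇ {D, ¬A, ¬B, ¬C, ∀r.¬C, …} (+ ∃-successors)
2. Hence D ⊑ (¬B ⊓ A): not entailed.

No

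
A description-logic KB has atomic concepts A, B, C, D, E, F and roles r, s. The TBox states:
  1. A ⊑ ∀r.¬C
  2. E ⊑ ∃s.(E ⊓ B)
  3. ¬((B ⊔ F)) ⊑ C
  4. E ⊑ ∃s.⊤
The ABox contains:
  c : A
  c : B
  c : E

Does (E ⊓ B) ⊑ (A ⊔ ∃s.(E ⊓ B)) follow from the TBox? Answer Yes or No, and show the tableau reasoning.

1. (E ⊓ B) ⊑ (A ⊔ ∃s.(E ⊓ B))  ⇔  ((E ⊓ B) ⊓ (¬A ⊓ ∀s.(¬E ⊔ ¬B))) unsat w.r.t. T
   all branches close; clash {B, ¬B} at an ∃-successor
2. Hence (E ⊓ B) ⊑ (A ⊔ ∃s.(E ⊓ B)): entailed.

Yes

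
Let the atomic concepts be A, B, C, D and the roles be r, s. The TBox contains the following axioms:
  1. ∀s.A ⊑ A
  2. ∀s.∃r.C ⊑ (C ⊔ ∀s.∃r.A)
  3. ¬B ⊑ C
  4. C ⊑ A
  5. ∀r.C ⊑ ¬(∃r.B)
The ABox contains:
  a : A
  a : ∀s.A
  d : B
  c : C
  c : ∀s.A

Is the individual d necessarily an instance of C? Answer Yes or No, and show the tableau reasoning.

1. d : C?  L(d) = {B} ∪ {¬C}
   open: L(d) ⊇ {B, ¬C, ∃r.¬C, ∃s.¬A, ∃s.∀r.¬C} (+ ∃-successors) — d ∉ C possible
2. Hence d : C: not entailed.

No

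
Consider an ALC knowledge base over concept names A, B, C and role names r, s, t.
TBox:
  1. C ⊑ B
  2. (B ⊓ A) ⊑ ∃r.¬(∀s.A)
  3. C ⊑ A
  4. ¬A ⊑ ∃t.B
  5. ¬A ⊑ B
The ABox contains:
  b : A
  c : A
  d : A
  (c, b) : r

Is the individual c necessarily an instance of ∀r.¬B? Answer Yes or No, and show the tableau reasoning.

1. c : ∀r.¬B?  L(c) = {A} ∪ {∃r.B}
   open: L(c) ⊇ {A, ¬B, ¬C, ∃r.B} (+ ∃-successors) — c ∉ ∀r.¬B possible
2. Hence c : ∀r.¬B: not entailed.

No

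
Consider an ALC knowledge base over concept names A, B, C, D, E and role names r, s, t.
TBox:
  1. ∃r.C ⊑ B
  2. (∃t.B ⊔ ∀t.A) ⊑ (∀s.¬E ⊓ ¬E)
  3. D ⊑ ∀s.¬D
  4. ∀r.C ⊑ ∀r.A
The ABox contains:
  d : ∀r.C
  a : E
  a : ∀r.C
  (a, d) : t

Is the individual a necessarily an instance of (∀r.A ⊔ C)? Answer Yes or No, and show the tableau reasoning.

Yes

1. a : (∀r.A ⊔ C)?  L(a) = {E, ∀r.C} ∪ {(∃r.¬A ⊓ ¬C)}
   clash {E, ¬E} at a — a ∈ (∀r.A ⊔ C)
2. Hence a : (∀r.A ⊔ C): entailed.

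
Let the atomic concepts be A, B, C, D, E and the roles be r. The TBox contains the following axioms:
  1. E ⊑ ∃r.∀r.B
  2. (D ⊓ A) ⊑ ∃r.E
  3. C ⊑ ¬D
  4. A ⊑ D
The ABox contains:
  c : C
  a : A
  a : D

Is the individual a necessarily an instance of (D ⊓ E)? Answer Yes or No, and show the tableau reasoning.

No

1. a : (D ⊓ E)?  L(a) = {A, D} ∪ {(¬D ⊔ ¬E)}
   open: L(a) ⊇ {A, D, ¬C, ¬E, ∃r.E} (+ ∃-successors) — a ∉ (D ⊓ E) possible
2. Hence a : (D ⊓ E): not entailed.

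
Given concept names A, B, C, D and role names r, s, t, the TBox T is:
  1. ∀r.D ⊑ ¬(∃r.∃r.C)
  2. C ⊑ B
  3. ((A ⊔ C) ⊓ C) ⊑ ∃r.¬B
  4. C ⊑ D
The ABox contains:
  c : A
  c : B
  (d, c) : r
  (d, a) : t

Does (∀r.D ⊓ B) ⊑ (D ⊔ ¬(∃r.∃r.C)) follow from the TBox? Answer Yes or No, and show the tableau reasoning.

Yes

1. (∀r.D ⊓ B) ⊑ (D ⊔ ¬(∃r.∃r.C))  ⇔  ((∀r.D ⊓ B) ⊓ (¬D ⊓ ∃r.∃r.C)) unsat w.r.t. T
   all branches close; clash {D, ¬D} at x₀
2. Hence (∀r.D ⊓ B) ⊑ (D ⊔ ¬(∃r.∃r.C)): entailed.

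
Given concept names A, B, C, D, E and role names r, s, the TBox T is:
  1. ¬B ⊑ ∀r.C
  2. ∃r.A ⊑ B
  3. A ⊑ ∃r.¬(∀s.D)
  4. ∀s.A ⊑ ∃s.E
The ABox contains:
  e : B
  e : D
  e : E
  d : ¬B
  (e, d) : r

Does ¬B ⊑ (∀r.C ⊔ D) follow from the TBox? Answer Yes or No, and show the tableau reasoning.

Yes

1. ¬B ⊑ (∀r.C ⊔ D)  ⇔  (¬B ⊓ (∃r.¬C ⊓ ¬D)) unsat w.r.t. T
   all branches close; clash {B, ¬B} at x₀
2. Hence ¬B ⊑ (∀r.C ⊔ D): entailed.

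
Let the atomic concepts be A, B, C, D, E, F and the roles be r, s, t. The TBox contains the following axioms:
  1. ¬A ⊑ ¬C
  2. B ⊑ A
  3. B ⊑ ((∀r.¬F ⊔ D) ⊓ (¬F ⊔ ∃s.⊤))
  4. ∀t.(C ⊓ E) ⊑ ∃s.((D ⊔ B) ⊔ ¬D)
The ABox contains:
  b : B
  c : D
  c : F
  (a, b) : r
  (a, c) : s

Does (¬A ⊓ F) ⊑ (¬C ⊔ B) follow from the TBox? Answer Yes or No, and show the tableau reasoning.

1. (¬A ⊓ F) ⊑ (¬C ⊔ B)  ⇔  ((¬A ⊓ F) ⊓ (C ⊓ ¬B)) unsat w.r.t. T
   all branches close; clash {C, ¬C} at x₀
2. Hence (¬A ⊓ F) ⊑ (¬C ⊔ B): entailed.

Yes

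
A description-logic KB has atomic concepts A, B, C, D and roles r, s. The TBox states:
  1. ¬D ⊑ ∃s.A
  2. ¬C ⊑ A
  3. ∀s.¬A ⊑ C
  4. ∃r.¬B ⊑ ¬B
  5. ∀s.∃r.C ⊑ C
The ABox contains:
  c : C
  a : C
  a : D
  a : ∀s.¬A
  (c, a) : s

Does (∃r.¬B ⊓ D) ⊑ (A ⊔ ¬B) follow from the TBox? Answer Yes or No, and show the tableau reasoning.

1. (∃r.¬B ⊓ D) ⊑ (A ⊔ ¬B)  ⇔  ((∃r.¬B ⊓ D) ⊓ (¬A ⊓ B)) unsat w.r.t. T
   all branches close; clash {A, ¬A} at x₀
2. Hence (∃r.¬B ⊓ D) ⊑ (A ⊔ ¬B): entailed.

Yes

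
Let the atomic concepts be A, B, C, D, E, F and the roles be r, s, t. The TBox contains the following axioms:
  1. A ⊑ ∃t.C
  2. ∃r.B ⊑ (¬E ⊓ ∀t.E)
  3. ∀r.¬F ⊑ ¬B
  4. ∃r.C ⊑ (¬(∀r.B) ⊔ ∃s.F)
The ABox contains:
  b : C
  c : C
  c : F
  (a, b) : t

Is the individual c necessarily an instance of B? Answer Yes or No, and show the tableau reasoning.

1. c : B?  L(c) = {C, F} ∪ {¬B}
   open: L(c) ⊇ {C, F, ¬A, ¬B, ∀r.¬B, …} — c ∉ B possible
2. Hence c : B: not entailed.

No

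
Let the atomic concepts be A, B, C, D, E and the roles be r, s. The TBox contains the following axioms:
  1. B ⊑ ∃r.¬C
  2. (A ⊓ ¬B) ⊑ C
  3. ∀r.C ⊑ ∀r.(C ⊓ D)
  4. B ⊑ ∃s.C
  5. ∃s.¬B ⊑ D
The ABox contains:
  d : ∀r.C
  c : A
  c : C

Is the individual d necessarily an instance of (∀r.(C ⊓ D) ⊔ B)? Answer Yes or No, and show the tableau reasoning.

1. d : (∀r.(C ⊓ D) ⊔ B)?  L(d) = {∀r.C} ∪ {(∃r.(¬C ⊔ ¬D) ⊓ ¬B)}
   clash {D, ¬D} at an ∃-successor — d ∈ (∀r.(C ⊓ D) ⊔ B)
2. Hence d : (∀r.(C ⊓ D) ⊔ B): entailed.

Yes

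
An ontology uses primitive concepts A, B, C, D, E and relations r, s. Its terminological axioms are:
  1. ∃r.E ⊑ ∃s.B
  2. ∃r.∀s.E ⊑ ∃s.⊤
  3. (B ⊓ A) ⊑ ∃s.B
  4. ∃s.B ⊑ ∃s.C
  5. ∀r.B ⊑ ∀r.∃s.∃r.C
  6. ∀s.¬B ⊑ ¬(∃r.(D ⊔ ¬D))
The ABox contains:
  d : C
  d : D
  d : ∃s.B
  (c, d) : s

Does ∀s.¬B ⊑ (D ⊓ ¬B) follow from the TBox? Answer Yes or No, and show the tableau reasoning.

1. ∀s.¬B ⊑ (D ⊓ ¬B)  ⇔  (∀s.¬B ⊓ (¬D ⊔ B)) unsat w.r.t. T
   apply at x₀: ∀s.¬B⊑¬(∃r.(D ⊔ ¬D))
   open: L(x₀) ⊇ {¬B, ¬D, ∀r.(¬D ⊓ D), ∀r.¬E, ∀r.∃s.¬E, …}
2. Hence ∀s.¬B ⊑ (D ⊓ ¬B): not entailed.

No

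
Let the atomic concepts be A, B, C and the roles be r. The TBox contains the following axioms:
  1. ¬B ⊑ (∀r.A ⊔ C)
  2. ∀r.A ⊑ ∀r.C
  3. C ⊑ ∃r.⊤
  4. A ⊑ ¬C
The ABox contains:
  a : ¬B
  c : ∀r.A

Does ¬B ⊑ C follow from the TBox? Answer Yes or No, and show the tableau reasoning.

1. ¬B ⊑ C  ⇔  (¬B ⊓ ¬C) unsat w.r.t. T
   apply at x₀: ¬B⊑(∀r.A ⊔ C)
   open: L(x₀) ⊇ {¬B, ¬C, ∀r.A, ∀r.C}
2. Hence ¬B ⊑ C: not entailed.

No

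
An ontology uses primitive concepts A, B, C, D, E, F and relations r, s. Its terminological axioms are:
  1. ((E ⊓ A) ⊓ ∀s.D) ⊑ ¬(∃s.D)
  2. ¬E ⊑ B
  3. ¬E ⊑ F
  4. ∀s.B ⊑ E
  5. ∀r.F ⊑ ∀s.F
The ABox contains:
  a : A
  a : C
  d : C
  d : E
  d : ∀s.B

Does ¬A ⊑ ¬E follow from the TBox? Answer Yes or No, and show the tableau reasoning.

No

1. ¬A ⊑ ¬E  ⇔  (¬A ⊓ E) unsat w.r.t. T
   open: L(x₀) ⊇ {E, ¬A, ∃r.¬F} (+ ∃-successors)
2. Hence ¬A ⊑ ¬E: not entailed.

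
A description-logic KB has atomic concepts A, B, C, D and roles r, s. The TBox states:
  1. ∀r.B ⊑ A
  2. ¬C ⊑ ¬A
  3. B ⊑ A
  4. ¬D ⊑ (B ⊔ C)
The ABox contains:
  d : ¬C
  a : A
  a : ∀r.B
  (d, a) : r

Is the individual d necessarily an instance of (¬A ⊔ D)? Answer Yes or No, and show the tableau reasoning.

Yes

1. d : (¬A ⊔ D)?  L(d) = {¬C} ∪ {(A ⊓ ¬D)}
   clash {A, ¬A} at d — d ∈ (¬A ⊔ D)
2. Hence d : (¬A ⊔ D): entailed.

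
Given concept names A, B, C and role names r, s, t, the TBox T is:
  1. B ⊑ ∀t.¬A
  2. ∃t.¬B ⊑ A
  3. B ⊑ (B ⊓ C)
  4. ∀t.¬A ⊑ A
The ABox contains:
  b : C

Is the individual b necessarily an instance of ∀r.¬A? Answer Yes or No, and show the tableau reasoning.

1. b : ∀r.¬A?  L(b) = {C} ∪ {∃r.A}
   open: L(b) ⊇ {C, ¬B, ∀t.B, ∃r.A, ∃t.A} (+ ∃-successors) — b ∉ ∀r.¬A possible
2. Hence b : ∀r.¬A: not entailed.

No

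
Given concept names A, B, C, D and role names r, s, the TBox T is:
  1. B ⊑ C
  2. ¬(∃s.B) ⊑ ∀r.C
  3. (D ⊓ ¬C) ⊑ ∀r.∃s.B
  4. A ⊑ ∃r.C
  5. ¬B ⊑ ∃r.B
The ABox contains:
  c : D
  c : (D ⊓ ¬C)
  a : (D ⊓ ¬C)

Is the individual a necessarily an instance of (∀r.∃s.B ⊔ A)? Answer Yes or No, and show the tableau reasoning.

1. a : (∀r.∃s.B ⊔ A)?  L(a) = {(D ⊓ ¬C)} ∪ {(∃r.∀s.¬B ⊓ ¬A)}
   clash {C, ¬C} at a — a ∈ (∀r.∃s.B ⊔ A)
2. Hence a : (∀r.∃s.B ⊔ A): entailed.

Yes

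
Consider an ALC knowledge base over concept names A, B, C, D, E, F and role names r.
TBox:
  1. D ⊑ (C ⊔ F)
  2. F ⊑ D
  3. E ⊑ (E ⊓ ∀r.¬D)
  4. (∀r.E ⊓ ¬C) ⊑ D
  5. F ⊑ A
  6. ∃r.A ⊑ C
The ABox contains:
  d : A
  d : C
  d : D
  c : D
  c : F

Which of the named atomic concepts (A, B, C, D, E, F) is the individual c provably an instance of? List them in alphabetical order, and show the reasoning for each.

1. c : A?  L(c) = {D, F} ∪ {¬A}
   clash {A, ¬A} at c — c ∈ A
2. c : B?  L(c) = {D, F} ∪ {¬B}
   apply at c: D⊑(C ⊔ F); F⊑A
   open: L(c) ⊇ {A, D, F, ¬B, ¬E, …} — c ∉ B possible
3. c : C?  L(c) = {D, F} ∪ {¬C}
   apply at c: D⊑(C ⊔ F); F⊑A
   open: L(c) ⊇ {A, D, F, ¬C, ¬E, …} — c ∉ C possible
4. c : D?  L(c) = {D, F} ∪ {¬D}
   clash {D, ¬D} at c — c ∈ D
5. c : E?  L(c) = {D, F} ∪ {¬E}
   apply at c: D⊑(C ⊔ F); F⊑A
   open: L(c) ⊇ {A, D, F, ¬E, ∀r.¬A} — c ∉ E possible
6. c : F?  L(c) = {D, F} ∪ {¬F}
   clash {F, ¬F} at c — c ∈ F
7. Entailed for c: {A, D, F}

{A, D, F}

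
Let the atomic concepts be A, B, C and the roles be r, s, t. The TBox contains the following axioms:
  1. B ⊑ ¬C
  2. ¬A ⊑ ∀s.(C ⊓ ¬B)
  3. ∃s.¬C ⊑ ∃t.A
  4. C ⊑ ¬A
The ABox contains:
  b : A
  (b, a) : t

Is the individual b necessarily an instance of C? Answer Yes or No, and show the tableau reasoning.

No

1. b : C?  L(b) = {A} ∪ {¬C}
   open: L(b) ⊇ {A, ¬C, ∀s.C} — b ∉ C possible
2. Hence b : C: not entailed.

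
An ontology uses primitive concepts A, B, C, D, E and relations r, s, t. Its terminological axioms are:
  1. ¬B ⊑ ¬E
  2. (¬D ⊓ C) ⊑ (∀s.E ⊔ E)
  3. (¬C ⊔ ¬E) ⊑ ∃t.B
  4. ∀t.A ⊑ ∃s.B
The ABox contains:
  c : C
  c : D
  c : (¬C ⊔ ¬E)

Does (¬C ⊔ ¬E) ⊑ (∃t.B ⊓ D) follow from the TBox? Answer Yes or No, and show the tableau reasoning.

1. (¬C ⊔ ¬E) ⊑ (∃t.B ⊓ D)  ⇔  ((¬C ⊔ ¬E) ⊓ (∀t.¬B ⊔ ¬D)) unsat w.r.t. T
   apply at x₀: (¬C ⊔ ¬E)⊑∃t.B
   open: L(x₀) ⊇ {B, ¬C, ¬D, ∃t.B, ∃t.¬A} (+ ∃-successors)
2. Hence (¬C ⊔ ¬E) ⊑ (∃t.B ⊓ D): not entailed.

No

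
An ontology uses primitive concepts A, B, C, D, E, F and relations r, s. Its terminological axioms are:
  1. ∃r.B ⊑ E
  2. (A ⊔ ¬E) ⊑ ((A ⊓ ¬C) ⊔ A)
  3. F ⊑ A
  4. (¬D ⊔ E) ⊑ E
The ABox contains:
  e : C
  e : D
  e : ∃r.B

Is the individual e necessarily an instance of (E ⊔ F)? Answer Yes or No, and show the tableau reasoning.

1. e : (E ⊔ F)?  L(e) = {C, D, ∃r.B} ∪ {(¬E ⊓ ¬F)}
   clash {E, ¬E} at e — e ∈ (E ⊔ F)
2. Hence e : (E ⊔ F): entailed.

Yes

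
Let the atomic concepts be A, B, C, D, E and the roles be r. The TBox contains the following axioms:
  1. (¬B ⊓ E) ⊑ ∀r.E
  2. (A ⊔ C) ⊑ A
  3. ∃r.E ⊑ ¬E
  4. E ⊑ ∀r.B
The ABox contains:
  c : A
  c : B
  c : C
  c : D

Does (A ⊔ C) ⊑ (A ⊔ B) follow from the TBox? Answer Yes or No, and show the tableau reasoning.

1. (A ⊔ C) ⊑ (A ⊔ B)  ⇔  ((A ⊔ C) ⊓ (¬A ⊓ ¬B)) unsat w.r.t. T
   all branches close; clash {A, ¬A} at x₀
2. Hence (A ⊔ C) ⊑ (A ⊔ B): entailed.

Yes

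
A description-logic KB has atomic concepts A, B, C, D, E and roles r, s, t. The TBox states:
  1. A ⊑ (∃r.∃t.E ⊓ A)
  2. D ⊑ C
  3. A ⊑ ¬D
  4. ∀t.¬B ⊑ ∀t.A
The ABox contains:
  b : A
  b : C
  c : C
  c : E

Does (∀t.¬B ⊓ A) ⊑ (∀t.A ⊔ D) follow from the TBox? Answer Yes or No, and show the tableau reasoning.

Yes

1. (∀t.¬B ⊓ A) ⊑ (∀t.A ⊔ D)  ⇔  ((∀t.¬B ⊓ A) ⊓ (∃t.¬A ⊓ ¬D)) unsat w.r.t. T
   all branches close; clash {A, ¬A} at an ∃-successor
2. Hence (∀t.¬B ⊓ A) ⊑ (∀t.A ⊔ D): entailed.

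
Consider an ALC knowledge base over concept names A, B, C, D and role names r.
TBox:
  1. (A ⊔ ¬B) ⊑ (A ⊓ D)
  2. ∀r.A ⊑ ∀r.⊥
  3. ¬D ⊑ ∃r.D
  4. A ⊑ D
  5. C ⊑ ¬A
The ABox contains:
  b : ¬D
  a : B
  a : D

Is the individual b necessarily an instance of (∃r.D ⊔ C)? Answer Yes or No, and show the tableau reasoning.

1. b : (∃r.D ⊔ C)?  L(b) = {¬D} ∪ {(∀r.¬D ⊓ ¬C)}
   clash {D, ¬D} at b — b ∈ (∃r.D ⊔ C)
2. Hence b : (∃r.D ⊔ C): entailed.

Yes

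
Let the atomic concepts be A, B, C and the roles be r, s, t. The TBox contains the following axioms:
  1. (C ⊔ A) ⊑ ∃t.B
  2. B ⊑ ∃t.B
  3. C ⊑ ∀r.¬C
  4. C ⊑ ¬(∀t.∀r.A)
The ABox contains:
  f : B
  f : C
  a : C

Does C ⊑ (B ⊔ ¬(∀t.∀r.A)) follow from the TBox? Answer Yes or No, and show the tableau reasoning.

Yes

1. C ⊑ (B ⊔ ¬(∀t.∀r.A))  ⇔  (C ⊓ (¬B ⊓ ∀t.∀r.A)) unsat w.r.t. T
   all branches close; clash {A, ¬A} at an ∃-successor
2. Hence C ⊑ (B ⊔ ¬(∀t.∀r.A)): entailed.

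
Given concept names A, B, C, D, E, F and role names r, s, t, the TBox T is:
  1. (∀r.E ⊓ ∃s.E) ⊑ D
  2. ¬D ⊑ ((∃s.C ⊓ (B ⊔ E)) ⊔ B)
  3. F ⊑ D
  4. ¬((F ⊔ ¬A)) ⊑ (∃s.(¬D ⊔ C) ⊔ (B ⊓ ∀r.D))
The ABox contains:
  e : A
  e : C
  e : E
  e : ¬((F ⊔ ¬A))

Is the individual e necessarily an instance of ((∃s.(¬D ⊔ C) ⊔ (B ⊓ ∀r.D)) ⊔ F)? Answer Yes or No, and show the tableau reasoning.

Yes

1. e : ((∃s.(¬D ⊔ C) ⊔ (B ⊓ ∀r.D)) ⊔ F)?  L(e) = {A, C, E, ¬((F ⊔ ¬A))} ∪ {((∀s.(D ⊓ ¬C) ⊓ (¬B ⊔ ∃r.¬D)) ⊓ ¬F)}
   clash {D, ¬D} at an ∃-successor — e ∈ ((∃s.(¬D ⊔ C) ⊔ (B ⊓ ∀r.D)) ⊔ F)
2. Hence e : ((∃s.(¬D ⊔ C) ⊔ (B ⊓ ∀r.D)) ⊔ F): entailed.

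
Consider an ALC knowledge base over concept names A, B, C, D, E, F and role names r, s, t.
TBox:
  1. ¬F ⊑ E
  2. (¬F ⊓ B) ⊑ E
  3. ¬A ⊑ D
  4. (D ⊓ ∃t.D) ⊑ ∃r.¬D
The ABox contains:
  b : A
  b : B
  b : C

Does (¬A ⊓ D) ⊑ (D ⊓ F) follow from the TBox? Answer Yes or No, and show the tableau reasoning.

1. (¬A ⊓ D) ⊑ (D ⊓ F)  ⇔  ((¬A ⊓ D) ⊓ (¬D ⊔ ¬F)) unsat w.r.t. T
   open: L(x₀) ⊇ {D, E, ¬A, ¬F, ∀t.¬D}
2. Hence (¬A ⊓ D) ⊑ (D ⊓ F): not entailed.

No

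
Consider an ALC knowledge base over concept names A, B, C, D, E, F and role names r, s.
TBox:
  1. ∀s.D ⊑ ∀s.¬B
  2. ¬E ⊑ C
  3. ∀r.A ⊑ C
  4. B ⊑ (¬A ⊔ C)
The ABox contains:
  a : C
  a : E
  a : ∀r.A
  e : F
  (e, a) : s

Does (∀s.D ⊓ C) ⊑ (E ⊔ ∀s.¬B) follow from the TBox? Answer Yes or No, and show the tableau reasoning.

Yes

1. (∀s.D ⊓ C) ⊑ (E ⊔ ∀s.¬B)  ⇔  ((∀s.D ⊓ C) ⊓ (¬E ⊓ ∃s.B)) unsat w.r.t. T
   all branches close; clash {B, ¬B} at an ∃-successor
2. Hence (∀s.D ⊓ C) ⊑ (E ⊔ ∀s.¬B): entailed.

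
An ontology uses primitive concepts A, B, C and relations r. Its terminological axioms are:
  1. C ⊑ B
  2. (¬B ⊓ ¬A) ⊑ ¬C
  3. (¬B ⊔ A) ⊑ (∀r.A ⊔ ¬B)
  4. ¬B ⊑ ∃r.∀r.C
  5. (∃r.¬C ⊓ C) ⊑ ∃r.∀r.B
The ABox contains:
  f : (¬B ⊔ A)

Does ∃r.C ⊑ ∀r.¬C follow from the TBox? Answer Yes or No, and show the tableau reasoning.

1. ∃r.C ⊑ ∀r.¬C  ⇔  (∃r.C ⊓ ∃r.C) unsat w.r.t. T
   open: L(x₀) ⊇ {B, ¬A, ∀r.C, ∃r.C} (+ ∃-successors)
2. Hence ∃r.C ⊑ ∀r.¬C: not entailed.

No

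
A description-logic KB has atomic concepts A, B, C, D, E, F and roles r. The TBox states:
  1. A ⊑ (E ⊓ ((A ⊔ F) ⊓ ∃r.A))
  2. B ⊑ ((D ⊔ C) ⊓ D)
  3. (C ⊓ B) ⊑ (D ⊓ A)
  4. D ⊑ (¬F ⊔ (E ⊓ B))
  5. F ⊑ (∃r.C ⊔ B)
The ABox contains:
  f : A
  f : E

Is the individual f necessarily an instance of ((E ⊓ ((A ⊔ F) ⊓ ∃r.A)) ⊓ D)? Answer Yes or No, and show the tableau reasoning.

No

1. f : ((E ⊓ ((A ⊔ F) ⊓ ∃r.A)) ⊓ D)?  L(f) = {A, E} ∪ {((¬E ⊔ ((¬A ⊓ ¬F) ⊔ ∀r.¬A)) ⊔ ¬D)}
   apply at f: A⊑(E ⊓ ((A ⊔ F) ⊓ ∃r.A))
   open: L(f) ⊇ {A, E, ¬B, ¬C, ¬D, …} (+ ∃-successors) — f ∉ ((E ⊓ ((A ⊔ F) ⊓ ∃r.A)) ⊓ D) possible
2. Hence f : ((E ⊓ ((A ⊔ F) ⊓ ∃r.A)) ⊓ D): not entailed.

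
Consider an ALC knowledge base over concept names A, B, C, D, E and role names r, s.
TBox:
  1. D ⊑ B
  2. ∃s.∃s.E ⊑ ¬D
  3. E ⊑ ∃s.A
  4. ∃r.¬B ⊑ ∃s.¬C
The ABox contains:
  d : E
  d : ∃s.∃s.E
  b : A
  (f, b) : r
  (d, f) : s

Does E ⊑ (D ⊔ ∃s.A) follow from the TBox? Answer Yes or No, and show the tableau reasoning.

Yes

1. E ⊑ (D ⊔ ∃s.A)  ⇔  (E ⊓ (¬D ⊓ ∀s.¬A)) unsat w.r.t. T
   all branches close; clash {A, ¬A} at an ∃-successor
2. Hence E ⊑ (D ⊔ ∃s.A): entailed.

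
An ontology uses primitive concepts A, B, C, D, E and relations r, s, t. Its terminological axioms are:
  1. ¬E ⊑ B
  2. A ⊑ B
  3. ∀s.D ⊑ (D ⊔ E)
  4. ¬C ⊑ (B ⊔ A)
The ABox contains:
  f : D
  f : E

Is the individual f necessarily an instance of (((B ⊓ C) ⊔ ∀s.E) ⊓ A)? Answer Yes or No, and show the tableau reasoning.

1. f : (((B ⊓ C) ⊔ ∀s.E) ⊓ A)?  L(f) = {D, E} ∪ {(((¬B ⊔ ¬C) ⊓ ∃s.¬E) ⊔ ¬A)}
   open: L(f) ⊇ {C, D, E, ¬A, ∃s.¬D} (+ ∃-successors) — f ∉ (((B ⊓ C) ⊔ ∀s.E) ⊓ A) possible
2. Hence f : (((B ⊓ C) ⊔ ∀s.E) ⊓ A): not entailed.

No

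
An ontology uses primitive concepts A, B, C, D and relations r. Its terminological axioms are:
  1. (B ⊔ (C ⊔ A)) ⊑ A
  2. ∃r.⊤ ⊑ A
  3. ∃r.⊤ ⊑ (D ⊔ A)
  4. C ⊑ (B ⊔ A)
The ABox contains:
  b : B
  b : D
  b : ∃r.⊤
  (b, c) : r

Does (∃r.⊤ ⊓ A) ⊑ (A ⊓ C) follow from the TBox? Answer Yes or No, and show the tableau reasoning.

No

1. (∃r.⊤ ⊓ A) ⊑ (A ⊓ C)  ⇔  ((∃r.⊤ ⊓ A) ⊓ (¬A ⊔ ¬C)) unsat w.r.t. T
   apply at x₀: ∃r.⊤⊑(D ⊔ A)
   open: L(x₀) ⊇ {A, ¬C, ∃r.⊤} (+ ∃-successors)
2. Hence (∃r.⊤ ⊓ A) ⊑ (A ⊓ C): not entailed.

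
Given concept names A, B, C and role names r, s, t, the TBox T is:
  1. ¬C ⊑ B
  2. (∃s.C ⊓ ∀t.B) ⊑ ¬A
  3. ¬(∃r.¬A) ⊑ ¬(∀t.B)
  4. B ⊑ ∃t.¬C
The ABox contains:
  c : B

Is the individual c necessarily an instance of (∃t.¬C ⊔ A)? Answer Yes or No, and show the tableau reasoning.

1. c : (∃t.¬C ⊔ A)?  L(c) = {B} ∪ {(∀t.C ⊓ ¬A)}
   clash {C, ¬C} at an ∃-successor — c ∈ (∃t.¬C ⊔ A)
2. Hence c : (∃t.¬C ⊔ A): entailed.

Yes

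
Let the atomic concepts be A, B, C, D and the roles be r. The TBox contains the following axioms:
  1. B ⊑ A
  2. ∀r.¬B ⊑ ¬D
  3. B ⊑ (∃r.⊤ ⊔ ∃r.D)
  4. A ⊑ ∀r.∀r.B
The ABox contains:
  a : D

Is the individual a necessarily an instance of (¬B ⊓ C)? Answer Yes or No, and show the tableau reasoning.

1. a : (¬B ⊓ C)?  L(a) = {D} ∪ {(B ⊔ ¬C)}
   open: L(a) ⊇ {A, B, D, ∀r.∀r.B, ∃r.B, …} (+ ∃-successors) — a ∉ (¬B ⊓ C) possible
2. Hence a : (¬B ⊓ C): not entailed.

No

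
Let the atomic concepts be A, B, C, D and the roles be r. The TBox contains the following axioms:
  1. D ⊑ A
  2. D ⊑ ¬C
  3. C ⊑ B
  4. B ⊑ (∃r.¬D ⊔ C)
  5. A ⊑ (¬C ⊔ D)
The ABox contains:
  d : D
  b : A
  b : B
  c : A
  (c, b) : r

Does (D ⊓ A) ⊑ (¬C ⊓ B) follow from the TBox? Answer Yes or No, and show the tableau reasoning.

No

1. (D ⊓ A) ⊑ (¬C ⊓ B)  ⇔  ((D ⊓ A) ⊓ (C ⊔ ¬B)) unsat w.r.t. T
   apply at x₀: D⊑¬C; A⊑(¬C ⊔ D)
   open: L(x₀) ⊇ {A, D, ¬B, ¬C}
2. Hence (D ⊓ A) ⊑ (¬C ⊓ B): not entailed.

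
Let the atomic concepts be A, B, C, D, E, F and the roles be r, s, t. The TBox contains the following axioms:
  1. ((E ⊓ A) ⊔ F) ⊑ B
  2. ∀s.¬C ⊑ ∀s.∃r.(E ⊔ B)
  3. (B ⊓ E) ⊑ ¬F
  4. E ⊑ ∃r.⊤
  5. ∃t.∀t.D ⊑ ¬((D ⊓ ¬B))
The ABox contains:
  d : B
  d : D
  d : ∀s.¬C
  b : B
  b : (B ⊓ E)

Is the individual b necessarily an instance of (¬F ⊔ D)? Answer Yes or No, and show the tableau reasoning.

1. b : (¬F ⊔ D)?  L(b) = {B, (B ⊓ E)} ∪ {(F ⊓ ¬D)}
   clash {F, ¬F} at b — b ∈ (¬F ⊔ D)
2. Hence b : (¬F ⊔ D): entailed.

Yes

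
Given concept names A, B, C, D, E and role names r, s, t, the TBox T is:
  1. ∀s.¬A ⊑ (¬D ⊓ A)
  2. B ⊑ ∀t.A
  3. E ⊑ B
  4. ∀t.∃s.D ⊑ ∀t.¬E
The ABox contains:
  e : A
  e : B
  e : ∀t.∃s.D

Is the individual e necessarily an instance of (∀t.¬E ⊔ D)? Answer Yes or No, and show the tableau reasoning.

Yes

1. e : (∀t.¬E ⊔ D)?  L(e) = {A, B, ∀t.∃s.D} ∪ {(∃t.E ⊓ ¬D)}
   clash {E, ¬E} at an ∃-successor — e ∈ (∀t.¬E ⊔ D)
2. Hence e : (∀t.¬E ⊔ D): entailed.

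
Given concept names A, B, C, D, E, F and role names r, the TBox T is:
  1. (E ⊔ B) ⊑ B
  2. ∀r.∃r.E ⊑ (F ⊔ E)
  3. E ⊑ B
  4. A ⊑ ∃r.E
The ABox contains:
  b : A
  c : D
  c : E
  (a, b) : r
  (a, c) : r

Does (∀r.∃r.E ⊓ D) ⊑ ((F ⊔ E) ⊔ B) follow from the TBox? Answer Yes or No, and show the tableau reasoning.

1. (∀r.∃r.E ⊓ D) ⊑ ((F ⊔ E) ⊔ B)  ⇔  ((∀r.∃r.E ⊓ D) ⊓ ((¬F ⊓ ¬E) ⊓ ¬B)) unsat w.r.t. T
   all branches close; clash {B, ¬B} at x₀
2. Hence (∀r.∃r.E ⊓ D) ⊑ ((F ⊔ E) ⊔ B): entailed.

Yes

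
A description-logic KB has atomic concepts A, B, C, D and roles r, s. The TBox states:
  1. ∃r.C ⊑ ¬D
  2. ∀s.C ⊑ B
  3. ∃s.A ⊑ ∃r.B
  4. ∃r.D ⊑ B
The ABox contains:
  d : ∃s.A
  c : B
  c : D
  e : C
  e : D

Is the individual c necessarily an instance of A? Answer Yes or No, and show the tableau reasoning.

1. c : A?  L(c) = {B, D} ∪ {¬A}
   open: L(c) ⊇ {B, D, ¬A, ∀r.¬C, ∀s.¬A} — c ∉ A possible
2. Hence c : A: not entailed.

No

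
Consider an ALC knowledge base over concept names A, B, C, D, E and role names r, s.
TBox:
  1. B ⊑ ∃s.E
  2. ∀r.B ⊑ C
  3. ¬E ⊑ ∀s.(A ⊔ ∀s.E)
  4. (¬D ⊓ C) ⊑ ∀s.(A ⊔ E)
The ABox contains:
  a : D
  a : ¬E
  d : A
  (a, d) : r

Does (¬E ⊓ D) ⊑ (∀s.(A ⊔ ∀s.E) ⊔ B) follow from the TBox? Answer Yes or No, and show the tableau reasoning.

1. (¬E ⊓ D) ⊑ (∀s.(A ⊔ ∀s.E) ⊔ B)  ⇔  ((¬E ⊓ D) ⊓ (∃s.(¬A ⊓ ∃s.¬E) ⊓ ¬B)) unsat w.r.t. T
   all branches close; clash {E, ¬E} at an ∃-successor
2. Hence (¬E ⊓ D) ⊑ (∀s.(A ⊔ ∀s.E) ⊔ B): entailed.

Yes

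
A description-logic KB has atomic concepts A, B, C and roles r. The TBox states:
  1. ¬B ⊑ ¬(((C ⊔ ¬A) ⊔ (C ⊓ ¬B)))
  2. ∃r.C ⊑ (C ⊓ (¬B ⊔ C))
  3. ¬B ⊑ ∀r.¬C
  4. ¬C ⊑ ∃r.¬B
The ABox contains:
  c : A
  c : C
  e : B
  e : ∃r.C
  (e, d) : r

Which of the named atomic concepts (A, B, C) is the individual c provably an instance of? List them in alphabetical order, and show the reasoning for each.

1. c : A?  L(c) = {A, C} ∪ {¬A}
   clash {A, ¬A} at c — c ∈ A
2. c : B?  L(c) = {A, C} ∪ {¬B}
   clash {C, ¬C} at c — c ∈ B
3. c : C?  L(c) = {A, C} ∪ {¬C}
   clash {C, ¬C} at c — c ∈ C
4. Entailed for c: {A, B, C}

{A, B, C}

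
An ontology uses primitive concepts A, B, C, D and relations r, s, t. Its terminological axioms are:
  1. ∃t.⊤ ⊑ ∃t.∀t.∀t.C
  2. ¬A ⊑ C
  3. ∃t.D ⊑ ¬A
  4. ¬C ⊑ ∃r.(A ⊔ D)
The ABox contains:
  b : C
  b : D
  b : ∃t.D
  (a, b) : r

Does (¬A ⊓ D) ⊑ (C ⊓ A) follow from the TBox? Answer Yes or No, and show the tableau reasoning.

1. (¬A ⊓ D) ⊑ (C ⊓ A)  ⇔  ((¬A ⊓ D) ⊓ (¬C ⊔ ¬A)) unsat w.r.t. T
   apply at x₀: ¬A⊑C
   open: L(x₀) ⊇ {C, D, ¬A, ∀t.⊥}
2. Hence (¬A ⊓ D) ⊑ (C ⊓ A): not entailed.

No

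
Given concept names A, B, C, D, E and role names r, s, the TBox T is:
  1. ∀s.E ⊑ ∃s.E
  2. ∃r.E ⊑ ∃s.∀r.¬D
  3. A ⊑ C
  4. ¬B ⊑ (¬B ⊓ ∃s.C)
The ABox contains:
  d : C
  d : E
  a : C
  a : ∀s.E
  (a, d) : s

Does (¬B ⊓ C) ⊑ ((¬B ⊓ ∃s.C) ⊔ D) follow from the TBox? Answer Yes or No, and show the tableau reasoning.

Yes

1. (¬B ⊓ C) ⊑ ((¬B ⊓ ∃s.C) ⊔ D)  ⇔  ((¬B ⊓ C) ⊓ ((B ⊔ ∀s.¬C) ⊓ ¬D)) unsat w.r.t. T
   all branches close; clash {C, ¬C} at an ∃-successor
2. Hence (¬B ⊓ C) ⊑ ((¬B ⊓ ∃s.C) ⊔ D): entailed.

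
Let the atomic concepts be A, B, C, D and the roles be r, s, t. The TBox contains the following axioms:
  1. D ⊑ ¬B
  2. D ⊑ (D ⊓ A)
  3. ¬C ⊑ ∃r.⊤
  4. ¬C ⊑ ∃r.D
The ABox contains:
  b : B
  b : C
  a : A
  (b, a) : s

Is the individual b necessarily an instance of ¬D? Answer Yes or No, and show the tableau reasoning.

1. b : ¬D?  L(b) = {B, C} ∪ {D}
   clash {B, ¬B} at b — b ∈ ¬D
2. Hence b : ¬D: entailed.

Yes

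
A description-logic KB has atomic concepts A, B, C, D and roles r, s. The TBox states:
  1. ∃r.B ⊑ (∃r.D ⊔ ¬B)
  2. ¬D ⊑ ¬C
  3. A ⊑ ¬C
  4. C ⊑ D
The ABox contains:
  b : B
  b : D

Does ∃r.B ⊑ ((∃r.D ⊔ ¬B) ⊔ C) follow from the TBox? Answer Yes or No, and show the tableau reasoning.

1. ∃r.B ⊑ ((∃r.D ⊔ ¬B) ⊔ C)  ⇔  (∃r.B ⊓ ((∀r.¬D ⊓ B) ⊓ ¬C)) unsat w.r.t. T
   all branches close; clash {B, ¬B} at x₀
2. Hence ∃r.B ⊑ ((∃r.D ⊔ ¬B) ⊔ C): entailed.

Yes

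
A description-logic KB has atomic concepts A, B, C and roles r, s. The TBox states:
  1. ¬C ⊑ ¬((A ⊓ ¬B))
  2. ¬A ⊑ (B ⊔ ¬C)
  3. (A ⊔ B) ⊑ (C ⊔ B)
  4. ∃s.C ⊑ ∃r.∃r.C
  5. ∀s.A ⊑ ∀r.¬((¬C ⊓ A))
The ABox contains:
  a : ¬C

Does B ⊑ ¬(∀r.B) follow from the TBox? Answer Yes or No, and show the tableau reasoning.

1. B ⊑ ¬(∀r.B)  ⇔  (B ⊓ ∀r.B) unsat w.r.t. T
   open: L(x₀) ⊇ {A, B, C, ∀r.B, ∀s.¬C, …} (+ ∃-successors)
2. Hence B ⊑ ¬(∀r.B): not entailed.

No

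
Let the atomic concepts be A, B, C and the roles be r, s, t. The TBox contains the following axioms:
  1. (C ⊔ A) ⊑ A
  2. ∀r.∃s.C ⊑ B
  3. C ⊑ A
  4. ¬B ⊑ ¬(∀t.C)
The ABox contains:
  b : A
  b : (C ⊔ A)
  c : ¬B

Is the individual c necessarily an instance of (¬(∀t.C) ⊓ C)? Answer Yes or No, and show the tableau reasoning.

1. c : (¬(∀t.C) ⊓ C)?  L(c) = {¬B} ∪ {(∀t.C ⊔ ¬C)}
   apply at c: ¬B⊑¬(∀t.C)
   open: L(c) ⊇ {¬A, ¬B, ¬C, ∃r.∀s.¬C, ∃t.¬C} (+ ∃-successors) — c ∉ (¬(∀t.C) ⊓ C) possible
2. Hence c : (¬(∀t.C) ⊓ C): not entailed.

No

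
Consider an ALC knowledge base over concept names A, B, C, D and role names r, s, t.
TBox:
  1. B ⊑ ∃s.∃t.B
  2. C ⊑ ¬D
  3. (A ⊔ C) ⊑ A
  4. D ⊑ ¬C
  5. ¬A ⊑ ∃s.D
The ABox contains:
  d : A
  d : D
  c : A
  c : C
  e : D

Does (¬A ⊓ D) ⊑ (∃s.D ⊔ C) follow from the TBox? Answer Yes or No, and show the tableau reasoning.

1. (¬A ⊓ D) ⊑ (∃s.D ⊔ C)  ⇔  ((¬A ⊓ D) ⊓ (∀s.¬D ⊓ ¬C)) unsat w.r.t. T
   all branches close; clash {A, ¬A} at x₀
2. Hence (¬A ⊓ D) ⊑ (∃s.D ⊔ C): entailed.

Yes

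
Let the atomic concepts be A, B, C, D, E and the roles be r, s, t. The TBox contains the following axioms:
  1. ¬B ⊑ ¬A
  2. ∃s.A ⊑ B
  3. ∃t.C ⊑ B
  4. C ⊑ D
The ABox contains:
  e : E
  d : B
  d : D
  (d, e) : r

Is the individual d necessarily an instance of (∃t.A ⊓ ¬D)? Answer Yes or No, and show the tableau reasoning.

1. d : (∃t.A ⊓ ¬D)?  L(d) = {B, D} ∪ {(∀t.¬A ⊔ D)}
   open: L(d) ⊇ {B, D} — d ∉ (∃t.A ⊓ ¬D) possible
2. Hence d : (∃t.A ⊓ ¬D): not entailed.

No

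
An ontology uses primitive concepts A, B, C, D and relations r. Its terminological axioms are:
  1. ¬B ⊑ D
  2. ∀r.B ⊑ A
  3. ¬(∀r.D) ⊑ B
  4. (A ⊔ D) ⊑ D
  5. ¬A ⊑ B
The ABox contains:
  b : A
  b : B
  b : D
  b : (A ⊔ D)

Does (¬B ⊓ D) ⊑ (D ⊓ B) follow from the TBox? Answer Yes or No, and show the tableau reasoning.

No

1. (¬B ⊓ D) ⊑ (D ⊓ B)  ⇔  ((¬B ⊓ D) ⊓ (¬D ⊔ ¬B)) unsat w.r.t. T
   open: L(x₀) ⊇ {A, D, ¬B, ∀r.D}
2. Hence (¬B ⊓ D) ⊑ (D ⊓ B): not entailed.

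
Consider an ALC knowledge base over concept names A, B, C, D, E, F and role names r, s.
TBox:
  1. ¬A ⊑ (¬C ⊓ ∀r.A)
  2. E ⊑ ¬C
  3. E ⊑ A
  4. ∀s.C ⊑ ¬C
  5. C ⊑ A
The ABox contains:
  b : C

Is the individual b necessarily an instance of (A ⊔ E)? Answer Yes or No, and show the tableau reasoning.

1. b : (A ⊔ E)?  L(b) = {C} ∪ {(¬A ⊓ ¬E)}
   clash {A, ¬A} at b — b ∈ (A ⊔ E)
2. Hence b : (A ⊔ E): entailed.

Yes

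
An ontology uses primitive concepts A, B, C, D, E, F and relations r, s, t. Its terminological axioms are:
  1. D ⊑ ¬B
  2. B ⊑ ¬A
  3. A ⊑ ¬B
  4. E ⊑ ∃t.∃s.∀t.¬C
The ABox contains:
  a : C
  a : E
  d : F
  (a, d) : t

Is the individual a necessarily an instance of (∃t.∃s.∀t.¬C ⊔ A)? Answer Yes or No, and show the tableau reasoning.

1. a : (∃t.∃s.∀t.¬C ⊔ A)?  L(a) = {C, E} ∪ {(∀t.∀s.∃t.C ⊓ ¬A)}
   clash {C, ¬C} at an ∃-successor — a ∈ (∃t.∃s.∀t.¬C ⊔ A)
2. Hence a : (∃t.∃s.∀t.¬C ⊔ A): entailed.

Yes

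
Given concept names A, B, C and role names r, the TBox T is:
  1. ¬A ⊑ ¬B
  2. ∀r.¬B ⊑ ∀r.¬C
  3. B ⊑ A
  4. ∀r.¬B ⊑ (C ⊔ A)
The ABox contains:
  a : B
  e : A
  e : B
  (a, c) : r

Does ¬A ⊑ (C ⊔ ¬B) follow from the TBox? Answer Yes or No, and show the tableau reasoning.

Yes

1. ¬A ⊑ (C ⊔ ¬B)  ⇔  (¬A ⊓ (¬C ⊓ B)) unsat w.r.t. T
   all branches close; clash {B, ¬B} at x₀
2. Hence ¬A ⊑ (C ⊔ ¬B): entailed.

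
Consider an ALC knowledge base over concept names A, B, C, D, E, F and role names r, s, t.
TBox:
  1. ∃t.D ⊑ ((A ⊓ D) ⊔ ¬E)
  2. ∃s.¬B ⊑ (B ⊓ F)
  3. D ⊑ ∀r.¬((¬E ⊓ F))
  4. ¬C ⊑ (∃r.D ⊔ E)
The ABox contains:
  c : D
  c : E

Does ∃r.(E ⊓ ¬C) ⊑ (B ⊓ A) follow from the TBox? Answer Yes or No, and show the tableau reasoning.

No

1. ∃r.(E ⊓ ¬C) ⊑ (B ⊓ A)  ⇔  (∃r.(E ⊓ ¬C) ⊓ (¬B ⊔ ¬A)) unsat w.r.t. T
   open: L(x₀) ⊇ {C, ¬B, ¬D, ∀s.B, ∀t.¬D, …} (+ ∃-successors)
2. Hence ∃r.(E ⊓ ¬C) ⊑ (B ⊓ A): not entailed.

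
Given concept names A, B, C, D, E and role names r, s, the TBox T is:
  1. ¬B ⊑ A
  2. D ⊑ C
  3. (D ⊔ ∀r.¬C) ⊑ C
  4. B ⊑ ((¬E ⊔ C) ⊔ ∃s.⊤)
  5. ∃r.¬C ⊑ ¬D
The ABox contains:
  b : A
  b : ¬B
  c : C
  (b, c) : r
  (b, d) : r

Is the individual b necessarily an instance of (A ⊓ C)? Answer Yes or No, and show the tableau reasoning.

1. b : (A ⊓ C)?  L(b) = {A, ¬B} ∪ {(¬A ⊔ ¬C)}
   open: L(b) ⊇ {A, ¬B, ¬C, ¬D, ∃r.C} (+ ∃-successors) — b ∉ (A ⊓ C) possible
2. Hence b : (A ⊓ C): not entailed.

No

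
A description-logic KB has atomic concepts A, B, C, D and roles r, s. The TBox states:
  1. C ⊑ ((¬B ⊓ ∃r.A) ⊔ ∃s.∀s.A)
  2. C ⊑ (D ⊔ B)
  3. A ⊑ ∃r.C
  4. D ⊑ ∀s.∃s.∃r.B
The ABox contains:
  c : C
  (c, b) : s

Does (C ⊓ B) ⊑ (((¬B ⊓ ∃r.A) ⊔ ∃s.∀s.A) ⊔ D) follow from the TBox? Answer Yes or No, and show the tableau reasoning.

1. (C ⊓ B) ⊑ (((¬B ⊓ ∃r.A) ⊔ ∃s.∀s.A) ⊔ D)  ⇔  ((C ⊓ B) ⊓ (((B ⊔ ∀r.¬A) ⊓ ∀s.∃s.¬A) ⊓ ¬D)) unsat w.r.t. T
   all branches close; clash {A, ¬A} at an ∃-successor
2. Hence (C ⊓ B) ⊑ (((¬B ⊓ ∃r.A) ⊔ ∃s.∀s.A) ⊔ D): entailed.

Yes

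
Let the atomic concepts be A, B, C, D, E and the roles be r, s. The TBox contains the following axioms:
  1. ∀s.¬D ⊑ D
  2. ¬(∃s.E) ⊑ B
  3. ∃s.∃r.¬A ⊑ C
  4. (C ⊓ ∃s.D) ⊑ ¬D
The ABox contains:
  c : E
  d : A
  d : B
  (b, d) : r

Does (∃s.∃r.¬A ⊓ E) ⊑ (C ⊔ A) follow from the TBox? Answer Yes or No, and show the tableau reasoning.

1. (∃s.∃r.¬A ⊓ E) ⊑ (C ⊔ A)  ⇔  ((∃s.∃r.¬A ⊓ E) ⊓ (¬C ⊓ ¬A)) unsat w.r.t. T
   all branches close; clash {C, ¬C} at x₀
2. Hence (∃s.∃r.¬A ⊓ E) ⊑ (C ⊔ A): entailed.

Yes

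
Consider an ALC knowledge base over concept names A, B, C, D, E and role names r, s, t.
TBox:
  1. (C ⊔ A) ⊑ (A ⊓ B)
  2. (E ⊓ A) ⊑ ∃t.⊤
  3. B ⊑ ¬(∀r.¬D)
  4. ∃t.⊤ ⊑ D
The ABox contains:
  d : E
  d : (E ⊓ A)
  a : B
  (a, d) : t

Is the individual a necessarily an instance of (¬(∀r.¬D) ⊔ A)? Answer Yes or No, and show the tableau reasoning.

1. a : (¬(∀r.¬D) ⊔ A)?  L(a) = {B} ∪ {(∀r.¬D ⊓ ¬A)}
   clash {A, ¬A} at a — a ∈ (¬(∀r.¬D) ⊔ A)
2. Hence a : (¬(∀r.¬D) ⊔ A): entailed.

Yes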